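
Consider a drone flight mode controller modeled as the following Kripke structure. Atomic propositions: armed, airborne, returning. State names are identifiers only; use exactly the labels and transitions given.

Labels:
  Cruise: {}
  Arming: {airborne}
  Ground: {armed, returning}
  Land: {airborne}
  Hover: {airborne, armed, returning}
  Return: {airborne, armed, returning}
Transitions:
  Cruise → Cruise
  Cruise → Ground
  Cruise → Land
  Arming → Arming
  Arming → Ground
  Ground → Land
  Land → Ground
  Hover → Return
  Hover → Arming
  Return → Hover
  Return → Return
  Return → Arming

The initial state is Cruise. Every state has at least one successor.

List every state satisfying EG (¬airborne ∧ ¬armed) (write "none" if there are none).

{Cruise}

States satisfying ¬airborne ∧ ¬armed: {Cruise}.
States satisfying EG (¬airborne ∧ ¬armed): {Cruise}.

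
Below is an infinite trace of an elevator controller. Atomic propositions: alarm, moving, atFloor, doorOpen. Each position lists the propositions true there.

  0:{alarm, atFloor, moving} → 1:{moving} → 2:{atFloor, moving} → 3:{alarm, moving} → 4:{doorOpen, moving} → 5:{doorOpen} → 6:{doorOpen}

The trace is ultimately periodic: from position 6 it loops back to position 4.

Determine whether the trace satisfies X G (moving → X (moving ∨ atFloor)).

No

The position after 0 is 1; G (moving → X (moving ∨ atFloor)) is false there.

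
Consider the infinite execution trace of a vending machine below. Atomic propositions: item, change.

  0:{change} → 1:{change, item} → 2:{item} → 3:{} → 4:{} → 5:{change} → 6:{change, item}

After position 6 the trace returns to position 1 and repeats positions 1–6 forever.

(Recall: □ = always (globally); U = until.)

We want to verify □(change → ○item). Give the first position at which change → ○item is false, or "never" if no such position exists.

never

change → ○item holds at every position 0..6, and those are all the positions the trace ever visits, so the invariant □(change → ○item) is never violated.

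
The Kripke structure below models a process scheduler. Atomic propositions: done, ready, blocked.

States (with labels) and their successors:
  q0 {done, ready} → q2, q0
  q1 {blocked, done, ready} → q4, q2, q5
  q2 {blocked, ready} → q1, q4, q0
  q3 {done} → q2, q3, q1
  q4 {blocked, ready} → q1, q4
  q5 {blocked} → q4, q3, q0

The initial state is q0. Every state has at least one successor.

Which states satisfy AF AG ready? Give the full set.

none

States satisfying AG ready: ∅.
States satisfying AF AG ready: ∅.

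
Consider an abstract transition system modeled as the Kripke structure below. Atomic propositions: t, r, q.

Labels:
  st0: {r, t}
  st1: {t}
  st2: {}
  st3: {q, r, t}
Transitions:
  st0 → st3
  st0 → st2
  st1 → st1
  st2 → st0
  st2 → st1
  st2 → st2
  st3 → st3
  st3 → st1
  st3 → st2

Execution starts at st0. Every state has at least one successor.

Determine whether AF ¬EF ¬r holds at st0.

States satisfying ¬EF ¬r: ∅.
States satisfying AF ¬EF ¬r: ∅.
There is a path from st0 along which ¬EF ¬r never holds.
st0 ∉ Sat(AF ¬EF ¬r).

Violated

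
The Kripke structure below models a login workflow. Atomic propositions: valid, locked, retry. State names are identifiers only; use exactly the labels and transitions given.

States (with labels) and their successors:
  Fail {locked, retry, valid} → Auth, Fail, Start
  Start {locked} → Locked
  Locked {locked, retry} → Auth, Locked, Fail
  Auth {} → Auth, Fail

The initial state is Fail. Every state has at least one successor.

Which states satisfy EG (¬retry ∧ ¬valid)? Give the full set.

{Auth}

States satisfying ¬retry ∧ ¬valid: {Start, Auth}.
States satisfying EG (¬retry ∧ ¬valid): {Auth}.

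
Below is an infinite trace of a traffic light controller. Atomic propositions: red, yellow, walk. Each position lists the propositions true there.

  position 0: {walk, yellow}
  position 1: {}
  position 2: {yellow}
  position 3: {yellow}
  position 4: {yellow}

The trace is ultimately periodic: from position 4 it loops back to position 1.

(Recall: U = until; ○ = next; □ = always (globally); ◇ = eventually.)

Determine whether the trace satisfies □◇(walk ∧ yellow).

Violated

◇(walk ∧ yellow) must hold at every position from 0 onward. It fails at position 1, so □◇(walk ∧ yellow) is false.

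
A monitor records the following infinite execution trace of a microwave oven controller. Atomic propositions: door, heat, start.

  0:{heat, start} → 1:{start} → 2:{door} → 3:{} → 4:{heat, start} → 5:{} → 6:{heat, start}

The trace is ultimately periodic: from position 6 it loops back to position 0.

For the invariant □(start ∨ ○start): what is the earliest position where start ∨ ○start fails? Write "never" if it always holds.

2

Check start ∨ ○start at each position in order: 0 ✓, 1 ✓.
At position 2 the labels are {door} and the next position 3 has {}, so start ∨ ○start is false there. This is the first violation.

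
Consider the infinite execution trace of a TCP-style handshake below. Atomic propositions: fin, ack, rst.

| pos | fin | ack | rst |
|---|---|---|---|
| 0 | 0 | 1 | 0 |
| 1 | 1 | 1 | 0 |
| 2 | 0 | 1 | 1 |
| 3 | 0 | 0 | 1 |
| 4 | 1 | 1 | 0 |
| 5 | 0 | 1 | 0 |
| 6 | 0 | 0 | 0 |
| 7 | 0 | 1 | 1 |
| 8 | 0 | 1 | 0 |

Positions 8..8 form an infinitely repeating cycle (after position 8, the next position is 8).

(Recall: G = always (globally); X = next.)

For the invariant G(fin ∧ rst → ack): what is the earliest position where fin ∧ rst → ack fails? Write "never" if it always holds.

fin ∧ rst → ack holds at every position 0..8, and those are all the positions the trace ever visits, so the invariant G(fin ∧ rst → ack) is never violated.

never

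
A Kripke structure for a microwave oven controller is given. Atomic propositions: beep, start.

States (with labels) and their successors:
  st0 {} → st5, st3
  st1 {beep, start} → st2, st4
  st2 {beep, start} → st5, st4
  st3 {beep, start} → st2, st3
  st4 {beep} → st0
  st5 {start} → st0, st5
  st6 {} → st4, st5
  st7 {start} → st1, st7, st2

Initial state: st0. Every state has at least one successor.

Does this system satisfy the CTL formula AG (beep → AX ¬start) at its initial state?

States satisfying beep → AX ¬start: {st0, st4, st5, st6, st7}.
States satisfying AG (beep → AX ¬start): ∅.
st2 is reachable from st0 and violates beep → AX ¬start, so AG fails at st0.
st0 ∉ Sat(AG (beep → AX ¬start)).

Does not hold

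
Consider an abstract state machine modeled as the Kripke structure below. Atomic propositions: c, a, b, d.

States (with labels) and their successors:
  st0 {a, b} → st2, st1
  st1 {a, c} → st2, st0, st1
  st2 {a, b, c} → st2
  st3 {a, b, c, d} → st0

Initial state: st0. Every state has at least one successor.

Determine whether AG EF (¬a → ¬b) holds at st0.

Yes

States satisfying EF (¬a → ¬b): {st0, st1, st2, st3}.
States satisfying AG EF (¬a → ¬b): {st0, st1, st2, st3}.
Every state reachable from st0 satisfies EF (¬a → ¬b).
st0 ∈ Sat(AG EF (¬a → ¬b)).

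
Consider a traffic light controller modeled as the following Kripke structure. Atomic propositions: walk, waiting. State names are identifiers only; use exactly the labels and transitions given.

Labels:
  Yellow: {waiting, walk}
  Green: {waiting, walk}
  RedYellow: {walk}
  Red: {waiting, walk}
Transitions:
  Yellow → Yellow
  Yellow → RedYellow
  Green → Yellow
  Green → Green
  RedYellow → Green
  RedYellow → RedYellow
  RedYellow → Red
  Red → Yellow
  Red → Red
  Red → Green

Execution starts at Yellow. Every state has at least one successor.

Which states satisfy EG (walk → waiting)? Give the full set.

{Yellow, Green, Red}

States satisfying walk → waiting: {Yellow, Green, Red}.
States satisfying EG (walk → waiting): {Yellow, Green, Red}.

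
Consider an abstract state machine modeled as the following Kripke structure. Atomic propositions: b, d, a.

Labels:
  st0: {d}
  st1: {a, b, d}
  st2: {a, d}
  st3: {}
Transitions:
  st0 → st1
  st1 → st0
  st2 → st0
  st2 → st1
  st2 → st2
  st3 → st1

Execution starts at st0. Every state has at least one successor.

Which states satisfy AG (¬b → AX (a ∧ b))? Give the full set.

States satisfying ¬b → AX (a ∧ b): {st0, st1, st3}.
States satisfying AG (¬b → AX (a ∧ b)): {st0, st1, st3}.

{st0, st1, st3}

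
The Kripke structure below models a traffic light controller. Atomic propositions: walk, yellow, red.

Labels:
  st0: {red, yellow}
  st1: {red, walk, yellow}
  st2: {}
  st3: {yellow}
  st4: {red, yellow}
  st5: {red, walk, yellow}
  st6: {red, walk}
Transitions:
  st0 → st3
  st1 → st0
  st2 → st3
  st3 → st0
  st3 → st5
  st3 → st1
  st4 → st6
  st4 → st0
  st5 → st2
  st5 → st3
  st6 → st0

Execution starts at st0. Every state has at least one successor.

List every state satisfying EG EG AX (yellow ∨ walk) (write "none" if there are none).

{st0, st1, st2, st3, st4, st6}

States satisfying EG AX (yellow ∨ walk): {st0, st1, st2, st3, st4, st6}.
States satisfying EG EG AX (yellow ∨ walk): {st0, st1, st2, st3, st4, st6}.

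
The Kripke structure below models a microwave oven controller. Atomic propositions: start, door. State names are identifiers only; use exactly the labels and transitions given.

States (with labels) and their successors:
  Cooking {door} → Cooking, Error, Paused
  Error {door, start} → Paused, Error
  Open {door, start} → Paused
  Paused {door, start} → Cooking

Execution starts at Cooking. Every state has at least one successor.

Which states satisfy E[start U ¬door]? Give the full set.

States satisfying start: {Error, Open, Paused}.
States satisfying ¬door: ∅.
States satisfying E[start U ¬door]: ∅.

none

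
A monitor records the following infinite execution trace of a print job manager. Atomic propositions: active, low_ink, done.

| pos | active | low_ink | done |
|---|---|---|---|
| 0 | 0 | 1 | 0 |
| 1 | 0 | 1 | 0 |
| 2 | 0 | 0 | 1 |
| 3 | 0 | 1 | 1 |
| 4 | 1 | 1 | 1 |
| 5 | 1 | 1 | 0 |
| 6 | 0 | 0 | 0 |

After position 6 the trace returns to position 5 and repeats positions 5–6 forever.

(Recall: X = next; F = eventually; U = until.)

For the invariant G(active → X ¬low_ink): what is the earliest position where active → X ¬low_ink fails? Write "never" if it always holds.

Check active → X ¬low_ink at each position in order: 0 ✓, 1 ✓, 2 ✓, 3 ✓.
At position 4 the labels are {active, done, low_ink} and the next position 5 has {active, low_ink}, so active → X ¬low_ink is false there. This is the first violation.

4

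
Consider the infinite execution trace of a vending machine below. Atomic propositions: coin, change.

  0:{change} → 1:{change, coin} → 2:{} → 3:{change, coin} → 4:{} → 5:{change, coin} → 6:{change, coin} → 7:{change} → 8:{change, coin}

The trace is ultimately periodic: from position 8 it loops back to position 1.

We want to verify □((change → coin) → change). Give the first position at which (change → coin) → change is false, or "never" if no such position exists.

Check (change → coin) → change at each position in order: 0 ✓, 1 ✓.
At position 2 the labels are {}, so (change → coin) → change is false there. This is the first violation.

2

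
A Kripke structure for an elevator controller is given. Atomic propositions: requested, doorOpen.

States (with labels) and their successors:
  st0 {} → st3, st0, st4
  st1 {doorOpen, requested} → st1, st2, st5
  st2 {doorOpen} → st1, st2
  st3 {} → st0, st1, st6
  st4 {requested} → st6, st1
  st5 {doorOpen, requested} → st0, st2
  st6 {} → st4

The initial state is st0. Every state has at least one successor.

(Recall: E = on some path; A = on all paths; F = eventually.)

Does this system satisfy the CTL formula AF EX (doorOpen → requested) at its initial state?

Satisfied

States satisfying EX (doorOpen → requested): {st0, st1, st2, st3, st4, st5, st6}.
States satisfying AF EX (doorOpen → requested): {st0, st1, st2, st3, st4, st5, st6}.
st0 ∈ Sat(AF EX (doorOpen → requested)).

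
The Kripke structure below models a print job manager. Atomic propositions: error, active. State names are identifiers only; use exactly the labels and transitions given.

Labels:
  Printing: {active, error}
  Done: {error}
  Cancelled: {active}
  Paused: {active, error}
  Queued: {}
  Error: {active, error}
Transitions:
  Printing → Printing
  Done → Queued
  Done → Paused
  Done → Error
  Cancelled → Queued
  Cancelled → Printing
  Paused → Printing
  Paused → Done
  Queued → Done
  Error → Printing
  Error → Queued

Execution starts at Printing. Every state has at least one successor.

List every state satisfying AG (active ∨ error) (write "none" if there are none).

{Printing}

States satisfying active ∨ error: {Printing, Done, Cancelled, Paused, Error}.
States satisfying AG (active ∨ error): {Printing}.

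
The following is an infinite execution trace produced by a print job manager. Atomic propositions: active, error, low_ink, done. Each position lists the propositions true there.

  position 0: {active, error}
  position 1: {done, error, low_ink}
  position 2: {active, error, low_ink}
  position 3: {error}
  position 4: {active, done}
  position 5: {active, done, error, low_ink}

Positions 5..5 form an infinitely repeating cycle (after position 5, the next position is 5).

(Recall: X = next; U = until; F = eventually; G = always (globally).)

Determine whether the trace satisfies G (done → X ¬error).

Does not hold

done → X ¬error must hold at every position from 0 onward. It fails at position 1, so G (done → X ¬error) is false.
Positions where done holds: 1, 4, 5.
Check X ¬error at each: 1→fails, 4→fails, 5→fails.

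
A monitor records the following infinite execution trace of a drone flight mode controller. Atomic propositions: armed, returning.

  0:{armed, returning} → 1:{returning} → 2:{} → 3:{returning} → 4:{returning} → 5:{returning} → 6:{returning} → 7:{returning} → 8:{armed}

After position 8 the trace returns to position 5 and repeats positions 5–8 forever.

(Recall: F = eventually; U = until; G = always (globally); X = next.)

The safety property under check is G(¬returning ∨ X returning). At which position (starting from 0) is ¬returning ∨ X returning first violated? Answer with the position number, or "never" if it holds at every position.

Check ¬returning ∨ X returning at each position in order: 0 ✓.
At position 1 the labels are {returning} and the next position 2 has {}, so ¬returning ∨ X returning is false there. This is the first violation.

1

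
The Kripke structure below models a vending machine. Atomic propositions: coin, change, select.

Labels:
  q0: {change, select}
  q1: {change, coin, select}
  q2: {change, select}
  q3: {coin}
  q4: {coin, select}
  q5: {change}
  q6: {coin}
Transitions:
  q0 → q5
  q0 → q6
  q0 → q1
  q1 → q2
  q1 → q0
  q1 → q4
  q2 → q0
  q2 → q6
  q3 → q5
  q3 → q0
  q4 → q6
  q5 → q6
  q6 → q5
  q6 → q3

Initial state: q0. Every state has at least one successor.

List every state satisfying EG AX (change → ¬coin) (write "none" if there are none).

States satisfying AX (change → ¬coin): {q1, q2, q3, q4, q5, q6}.
States satisfying EG AX (change → ¬coin): {q1, q2, q3, q4, q5, q6}.

{q1, q2, q3, q4, q5, q6}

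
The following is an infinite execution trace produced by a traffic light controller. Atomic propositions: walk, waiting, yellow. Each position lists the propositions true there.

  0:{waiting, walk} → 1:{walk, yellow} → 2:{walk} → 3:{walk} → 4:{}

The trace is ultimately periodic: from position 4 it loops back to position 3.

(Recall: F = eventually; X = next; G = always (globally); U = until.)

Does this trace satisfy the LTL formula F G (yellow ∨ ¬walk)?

G (yellow ∨ ¬walk) is false at every position 0..4, so it never becomes true and F G (yellow ∨ ¬walk) fails.

No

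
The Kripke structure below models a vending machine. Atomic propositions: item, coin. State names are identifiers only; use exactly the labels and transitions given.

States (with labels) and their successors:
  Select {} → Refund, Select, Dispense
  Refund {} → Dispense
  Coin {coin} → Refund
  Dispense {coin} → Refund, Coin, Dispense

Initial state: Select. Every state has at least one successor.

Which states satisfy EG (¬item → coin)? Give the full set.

States satisfying ¬item → coin: {Coin, Dispense}.
States satisfying EG (¬item → coin): {Dispense}.

{Dispense}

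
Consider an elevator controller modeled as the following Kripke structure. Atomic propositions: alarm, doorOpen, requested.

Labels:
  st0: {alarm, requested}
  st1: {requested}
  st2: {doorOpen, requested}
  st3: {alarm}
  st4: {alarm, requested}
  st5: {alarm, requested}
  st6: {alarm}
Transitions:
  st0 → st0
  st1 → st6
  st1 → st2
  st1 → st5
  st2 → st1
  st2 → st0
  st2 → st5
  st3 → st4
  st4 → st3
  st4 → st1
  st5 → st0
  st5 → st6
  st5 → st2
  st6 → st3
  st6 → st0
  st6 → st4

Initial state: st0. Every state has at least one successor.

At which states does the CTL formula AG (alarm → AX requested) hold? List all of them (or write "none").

{st0}

States satisfying alarm → AX requested: {st0, st1, st2, st3}.
States satisfying AG (alarm → AX requested): {st0}.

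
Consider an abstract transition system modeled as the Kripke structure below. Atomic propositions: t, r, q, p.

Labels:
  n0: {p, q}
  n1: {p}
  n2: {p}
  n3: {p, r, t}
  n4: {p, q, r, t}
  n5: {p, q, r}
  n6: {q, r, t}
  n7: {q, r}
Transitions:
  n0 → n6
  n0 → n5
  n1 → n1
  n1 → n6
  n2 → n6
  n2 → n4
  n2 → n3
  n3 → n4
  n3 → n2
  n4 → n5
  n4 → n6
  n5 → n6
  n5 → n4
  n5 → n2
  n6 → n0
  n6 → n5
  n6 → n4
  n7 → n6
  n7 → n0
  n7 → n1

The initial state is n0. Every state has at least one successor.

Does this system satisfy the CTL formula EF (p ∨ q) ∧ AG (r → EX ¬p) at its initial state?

States satisfying p ∨ q: {n0, n1, n2, n3, n4, n5, n6, n7}.
States satisfying EF (p ∨ q): {n0, n1, n2, n3, n4, n5, n6, n7}.
States satisfying r → EX ¬p: {n0, n1, n2, n4, n5, n7}.
States satisfying AG (r → EX ¬p): ∅.
States satisfying EF (p ∨ q) ∧ AG (r → EX ¬p): ∅.
n0 ∉ Sat(EF (p ∨ q) ∧ AG (r → EX ¬p)).

Violated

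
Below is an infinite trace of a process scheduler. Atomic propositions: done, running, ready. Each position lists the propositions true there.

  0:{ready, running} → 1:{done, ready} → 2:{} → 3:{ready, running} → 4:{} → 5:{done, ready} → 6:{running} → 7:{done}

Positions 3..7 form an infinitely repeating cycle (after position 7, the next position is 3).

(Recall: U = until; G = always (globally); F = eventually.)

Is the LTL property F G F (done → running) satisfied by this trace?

Yes

G F (done → running) holds at position 0, which is reachable from 0, so F G F (done → running) holds.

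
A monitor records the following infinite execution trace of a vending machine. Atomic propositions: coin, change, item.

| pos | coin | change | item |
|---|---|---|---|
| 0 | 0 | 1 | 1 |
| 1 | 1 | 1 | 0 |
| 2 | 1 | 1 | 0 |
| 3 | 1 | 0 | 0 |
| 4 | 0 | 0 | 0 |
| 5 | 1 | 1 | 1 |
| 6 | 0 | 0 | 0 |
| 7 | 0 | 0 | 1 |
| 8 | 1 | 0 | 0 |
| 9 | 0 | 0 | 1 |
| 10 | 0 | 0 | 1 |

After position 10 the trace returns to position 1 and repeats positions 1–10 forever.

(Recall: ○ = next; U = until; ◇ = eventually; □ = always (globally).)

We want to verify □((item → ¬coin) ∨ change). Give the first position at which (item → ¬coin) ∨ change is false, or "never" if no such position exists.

never

(item → ¬coin) ∨ change holds at every position 0..10, and those are all the positions the trace ever visits, so the invariant □((item → ¬coin) ∨ change) is never violated.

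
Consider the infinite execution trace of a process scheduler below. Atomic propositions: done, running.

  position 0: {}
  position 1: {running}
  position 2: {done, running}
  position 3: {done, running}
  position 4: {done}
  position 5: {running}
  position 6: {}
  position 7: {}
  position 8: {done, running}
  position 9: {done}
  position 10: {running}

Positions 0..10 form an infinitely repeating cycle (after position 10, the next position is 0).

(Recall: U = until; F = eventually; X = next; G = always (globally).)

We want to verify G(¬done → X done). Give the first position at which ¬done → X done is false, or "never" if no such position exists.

At position 0 the labels are {} and the next position 1 has {running}, so ¬done → X done is false there. This is the first violation.

0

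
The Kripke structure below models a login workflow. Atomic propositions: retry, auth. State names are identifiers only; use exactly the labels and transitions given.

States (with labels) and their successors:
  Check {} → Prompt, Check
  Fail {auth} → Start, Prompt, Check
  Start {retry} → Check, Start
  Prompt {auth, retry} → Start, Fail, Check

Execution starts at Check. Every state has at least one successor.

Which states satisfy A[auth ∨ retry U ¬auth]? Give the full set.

States satisfying auth ∨ retry: {Fail, Start, Prompt}.
States satisfying ¬auth: {Check, Start}.
States satisfying A[auth ∨ retry U ¬auth]: {Check, Start}.

{Check, Start}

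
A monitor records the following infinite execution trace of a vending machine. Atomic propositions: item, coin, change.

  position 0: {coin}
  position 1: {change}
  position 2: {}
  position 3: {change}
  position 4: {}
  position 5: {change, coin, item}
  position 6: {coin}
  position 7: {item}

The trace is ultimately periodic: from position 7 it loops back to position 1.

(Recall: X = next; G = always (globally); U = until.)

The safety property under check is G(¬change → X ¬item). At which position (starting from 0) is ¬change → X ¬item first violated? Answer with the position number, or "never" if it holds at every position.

4

Check ¬change → X ¬item at each position in order: 0 ✓, 1 ✓, 2 ✓, 3 ✓.
At position 4 the labels are {} and the next position 5 has {change, coin, item}, so ¬change → X ¬item is false there. This is the first violation.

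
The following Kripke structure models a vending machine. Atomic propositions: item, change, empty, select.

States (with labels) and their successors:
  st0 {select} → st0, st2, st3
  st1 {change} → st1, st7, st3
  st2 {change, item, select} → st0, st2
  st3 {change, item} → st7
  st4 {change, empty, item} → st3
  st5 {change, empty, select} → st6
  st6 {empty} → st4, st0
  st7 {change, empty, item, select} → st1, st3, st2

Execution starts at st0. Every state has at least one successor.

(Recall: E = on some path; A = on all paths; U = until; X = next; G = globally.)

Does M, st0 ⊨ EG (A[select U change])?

Violated

States satisfying A[select U change]: {st1, st2, st3, st4, st5, st7}.
States satisfying EG (A[select U change]): {st1, st2, st3, st4, st7}.
No suitable path/successor from st0 witnesses the formula.
st0 ∉ Sat(EG (A[select U change])).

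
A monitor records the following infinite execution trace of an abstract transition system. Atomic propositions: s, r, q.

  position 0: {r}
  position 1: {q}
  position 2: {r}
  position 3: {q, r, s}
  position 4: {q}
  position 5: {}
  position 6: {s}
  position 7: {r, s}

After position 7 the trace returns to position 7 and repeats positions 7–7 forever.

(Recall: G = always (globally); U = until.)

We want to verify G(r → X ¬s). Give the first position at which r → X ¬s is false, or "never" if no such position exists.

2

Check r → X ¬s at each position in order: 0 ✓, 1 ✓.
At position 2 the labels are {r} and the next position 3 has {q, r, s}, so r → X ¬s is false there. This is the first violation.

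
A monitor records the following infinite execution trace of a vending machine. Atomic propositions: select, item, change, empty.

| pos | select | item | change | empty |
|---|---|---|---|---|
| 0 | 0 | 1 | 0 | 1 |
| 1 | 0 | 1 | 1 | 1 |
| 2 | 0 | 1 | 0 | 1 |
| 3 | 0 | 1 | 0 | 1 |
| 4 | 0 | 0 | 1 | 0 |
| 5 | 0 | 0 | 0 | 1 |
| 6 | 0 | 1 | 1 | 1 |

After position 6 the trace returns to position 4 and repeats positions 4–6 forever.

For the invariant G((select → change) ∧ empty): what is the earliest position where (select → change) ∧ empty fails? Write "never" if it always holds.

Check (select → change) ∧ empty at each position in order: 0 ✓, 1 ✓, 2 ✓, 3 ✓.
At position 4 the labels are {change}, so (select → change) ∧ empty is false there. This is the first violation.

4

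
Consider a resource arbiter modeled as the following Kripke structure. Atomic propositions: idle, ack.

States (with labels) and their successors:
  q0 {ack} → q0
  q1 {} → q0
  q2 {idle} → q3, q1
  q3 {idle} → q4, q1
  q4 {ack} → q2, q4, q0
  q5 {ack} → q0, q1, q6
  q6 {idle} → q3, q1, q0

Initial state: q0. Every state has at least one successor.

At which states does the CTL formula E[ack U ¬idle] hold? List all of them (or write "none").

States satisfying ack: {q0, q4, q5}.
States satisfying ¬idle: {q0, q1, q4, q5}.
States satisfying E[ack U ¬idle]: {q0, q1, q4, q5}.

{q0, q1, q4, q5}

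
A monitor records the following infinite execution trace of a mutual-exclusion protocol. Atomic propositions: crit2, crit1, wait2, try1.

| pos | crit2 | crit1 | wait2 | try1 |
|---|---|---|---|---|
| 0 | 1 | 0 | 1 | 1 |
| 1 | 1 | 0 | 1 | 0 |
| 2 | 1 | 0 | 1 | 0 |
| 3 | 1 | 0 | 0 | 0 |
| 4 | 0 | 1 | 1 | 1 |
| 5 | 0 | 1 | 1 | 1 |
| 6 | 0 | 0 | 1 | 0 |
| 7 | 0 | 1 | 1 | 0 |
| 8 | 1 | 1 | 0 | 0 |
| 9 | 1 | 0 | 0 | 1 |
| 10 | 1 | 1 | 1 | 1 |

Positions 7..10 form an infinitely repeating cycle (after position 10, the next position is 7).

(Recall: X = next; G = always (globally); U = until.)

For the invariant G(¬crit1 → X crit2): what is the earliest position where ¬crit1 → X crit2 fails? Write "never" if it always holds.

3

Check ¬crit1 → X crit2 at each position in order: 0 ✓, 1 ✓, 2 ✓.
At position 3 the labels are {crit2} and the next position 4 has {crit1, try1, wait2}, so ¬crit1 → X crit2 is false there. This is the first violation.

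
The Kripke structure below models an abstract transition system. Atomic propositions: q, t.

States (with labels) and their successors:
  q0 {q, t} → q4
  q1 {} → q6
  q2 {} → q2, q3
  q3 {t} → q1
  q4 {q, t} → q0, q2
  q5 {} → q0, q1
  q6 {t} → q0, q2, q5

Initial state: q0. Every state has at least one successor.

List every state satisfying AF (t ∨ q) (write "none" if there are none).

States satisfying t ∨ q: {q0, q3, q4, q6}.
States satisfying AF (t ∨ q): {q0, q1, q3, q4, q5, q6}.

{q0, q1, q3, q4, q5, q6}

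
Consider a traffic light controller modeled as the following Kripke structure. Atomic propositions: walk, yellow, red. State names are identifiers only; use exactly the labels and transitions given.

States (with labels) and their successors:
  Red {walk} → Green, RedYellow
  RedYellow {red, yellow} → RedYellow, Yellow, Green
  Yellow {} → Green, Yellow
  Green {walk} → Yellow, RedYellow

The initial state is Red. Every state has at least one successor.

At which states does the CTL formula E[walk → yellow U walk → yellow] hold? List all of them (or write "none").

{RedYellow, Yellow}

States satisfying walk → yellow: {RedYellow, Yellow}.
States satisfying E[walk → yellow U walk → yellow]: {RedYellow, Yellow}.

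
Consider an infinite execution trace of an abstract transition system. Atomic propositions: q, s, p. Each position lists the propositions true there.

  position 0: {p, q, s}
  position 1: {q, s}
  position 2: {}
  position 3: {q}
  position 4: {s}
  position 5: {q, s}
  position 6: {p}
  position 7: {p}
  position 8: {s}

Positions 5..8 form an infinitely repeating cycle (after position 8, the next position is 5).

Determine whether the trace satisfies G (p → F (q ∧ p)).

No

p → F (q ∧ p) must hold at every position from 0 onward. It fails at position 6, so G (p → F (q ∧ p)) is false.
Positions where p holds: 0, 6, 7.
Check F (q ∧ p) at each: 0→ok, 6→fails, 7→fails.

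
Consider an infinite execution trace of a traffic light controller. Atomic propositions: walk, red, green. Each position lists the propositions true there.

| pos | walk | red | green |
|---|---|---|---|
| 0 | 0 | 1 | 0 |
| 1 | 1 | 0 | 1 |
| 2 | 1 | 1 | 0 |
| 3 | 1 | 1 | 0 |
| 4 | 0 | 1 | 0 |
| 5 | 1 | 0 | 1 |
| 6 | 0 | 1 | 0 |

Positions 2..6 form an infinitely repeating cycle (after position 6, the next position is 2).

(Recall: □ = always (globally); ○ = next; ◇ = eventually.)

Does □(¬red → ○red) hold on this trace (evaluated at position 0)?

¬red → ○red holds at every position 0..6, and those are all positions ever visited, so □(¬red → ○red) holds.
Positions where ¬red holds: 1, 5.
Check ○red at each: 1→ok, 5→ok.

Satisfied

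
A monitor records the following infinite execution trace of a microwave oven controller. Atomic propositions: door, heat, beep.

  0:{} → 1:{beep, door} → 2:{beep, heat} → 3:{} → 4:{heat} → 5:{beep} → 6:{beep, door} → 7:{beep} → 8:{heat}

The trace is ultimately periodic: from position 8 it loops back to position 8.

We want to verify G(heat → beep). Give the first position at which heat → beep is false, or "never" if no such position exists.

Check heat → beep at each position in order: 0 ✓, 1 ✓, 2 ✓, 3 ✓.
At position 4 the labels are {heat}, so heat → beep is false there. This is the first violation.

4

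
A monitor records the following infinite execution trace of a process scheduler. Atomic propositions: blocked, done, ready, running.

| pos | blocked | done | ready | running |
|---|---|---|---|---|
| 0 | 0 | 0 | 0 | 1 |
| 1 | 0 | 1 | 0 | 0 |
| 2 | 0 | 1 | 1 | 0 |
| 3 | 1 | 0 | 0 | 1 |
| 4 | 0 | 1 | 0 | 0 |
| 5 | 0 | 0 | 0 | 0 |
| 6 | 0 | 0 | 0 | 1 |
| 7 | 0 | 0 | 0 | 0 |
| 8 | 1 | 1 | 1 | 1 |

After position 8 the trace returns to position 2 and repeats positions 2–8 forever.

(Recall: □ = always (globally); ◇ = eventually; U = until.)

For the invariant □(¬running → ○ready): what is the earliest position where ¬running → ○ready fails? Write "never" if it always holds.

2

Check ¬running → ○ready at each position in order: 0 ✓, 1 ✓.
At position 2 the labels are {done, ready} and the next position 3 has {blocked, running}, so ¬running → ○ready is false there. This is the first violation.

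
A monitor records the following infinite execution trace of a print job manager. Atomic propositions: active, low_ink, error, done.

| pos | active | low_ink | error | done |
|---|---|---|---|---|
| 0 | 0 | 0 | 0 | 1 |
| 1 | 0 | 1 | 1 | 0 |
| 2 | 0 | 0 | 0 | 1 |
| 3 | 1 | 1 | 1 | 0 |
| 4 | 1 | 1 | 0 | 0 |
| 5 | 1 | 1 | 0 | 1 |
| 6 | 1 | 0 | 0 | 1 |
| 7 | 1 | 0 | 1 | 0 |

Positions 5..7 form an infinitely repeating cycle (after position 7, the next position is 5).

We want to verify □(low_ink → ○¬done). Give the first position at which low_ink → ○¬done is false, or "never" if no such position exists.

Check low_ink → ○¬done at each position in order: 0 ✓.
At position 1 the labels are {error, low_ink} and the next position 2 has {done}, so low_ink → ○¬done is false there. This is the first violation.

1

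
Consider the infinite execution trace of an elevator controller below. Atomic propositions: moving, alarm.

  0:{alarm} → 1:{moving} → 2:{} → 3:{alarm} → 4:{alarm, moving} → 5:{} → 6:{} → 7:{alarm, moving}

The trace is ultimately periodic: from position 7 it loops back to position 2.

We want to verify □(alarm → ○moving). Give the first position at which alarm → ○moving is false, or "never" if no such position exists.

4

Check alarm → ○moving at each position in order: 0 ✓, 1 ✓, 2 ✓, 3 ✓.
At position 4 the labels are {alarm, moving} and the next position 5 has {}, so alarm → ○moving is false there. This is the first violation.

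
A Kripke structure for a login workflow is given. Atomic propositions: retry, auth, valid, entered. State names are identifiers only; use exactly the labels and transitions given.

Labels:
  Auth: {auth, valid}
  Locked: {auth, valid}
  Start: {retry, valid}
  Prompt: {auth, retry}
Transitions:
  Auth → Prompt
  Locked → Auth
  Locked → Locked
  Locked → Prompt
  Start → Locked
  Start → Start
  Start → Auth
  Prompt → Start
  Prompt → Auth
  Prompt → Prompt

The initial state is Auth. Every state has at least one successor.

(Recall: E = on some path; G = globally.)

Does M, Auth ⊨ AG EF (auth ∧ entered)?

States satisfying EF (auth ∧ entered): ∅.
States satisfying AG EF (auth ∧ entered): ∅.
Auth is reachable from Auth and violates EF (auth ∧ entered), so AG fails at Auth.
Auth ∉ Sat(AG EF (auth ∧ entered)).

Violated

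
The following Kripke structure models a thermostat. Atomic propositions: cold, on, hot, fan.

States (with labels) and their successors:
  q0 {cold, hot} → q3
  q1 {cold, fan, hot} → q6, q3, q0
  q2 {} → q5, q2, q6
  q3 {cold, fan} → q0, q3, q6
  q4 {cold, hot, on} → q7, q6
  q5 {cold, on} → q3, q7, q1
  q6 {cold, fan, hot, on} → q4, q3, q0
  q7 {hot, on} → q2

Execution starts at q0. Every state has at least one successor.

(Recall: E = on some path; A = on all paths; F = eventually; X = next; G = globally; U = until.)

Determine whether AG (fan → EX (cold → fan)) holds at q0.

States satisfying fan → EX (cold → fan): {q0, q1, q2, q3, q4, q5, q6, q7}.
States satisfying AG (fan → EX (cold → fan)): {q0, q1, q2, q3, q4, q5, q6, q7}.
Every state reachable from q0 satisfies fan → EX (cold → fan).
q0 ∈ Sat(AG (fan → EX (cold → fan))).

Yes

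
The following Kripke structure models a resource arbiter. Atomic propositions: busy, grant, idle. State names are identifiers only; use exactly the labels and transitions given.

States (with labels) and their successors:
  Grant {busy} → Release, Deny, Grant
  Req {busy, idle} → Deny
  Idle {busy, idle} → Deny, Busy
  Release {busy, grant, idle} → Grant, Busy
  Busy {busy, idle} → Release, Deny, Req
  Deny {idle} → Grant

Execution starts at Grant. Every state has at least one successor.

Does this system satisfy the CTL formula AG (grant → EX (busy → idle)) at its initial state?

Holds

States satisfying grant → EX (busy → idle): {Grant, Req, Idle, Release, Busy, Deny}.
States satisfying AG (grant → EX (busy → idle)): {Grant, Req, Idle, Release, Busy, Deny}.
Every state reachable from Grant satisfies grant → EX (busy → idle).
Grant ∈ Sat(AG (grant → EX (busy → idle))).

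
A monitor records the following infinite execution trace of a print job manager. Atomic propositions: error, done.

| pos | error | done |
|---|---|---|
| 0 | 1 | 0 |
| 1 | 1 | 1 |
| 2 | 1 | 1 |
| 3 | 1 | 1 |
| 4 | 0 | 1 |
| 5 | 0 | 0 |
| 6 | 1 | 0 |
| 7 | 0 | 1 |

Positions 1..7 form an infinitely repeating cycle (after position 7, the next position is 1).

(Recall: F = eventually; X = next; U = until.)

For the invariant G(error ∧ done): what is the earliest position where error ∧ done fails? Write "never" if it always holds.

0

At position 0 the labels are {error}, so error ∧ done is false there. This is the first violation.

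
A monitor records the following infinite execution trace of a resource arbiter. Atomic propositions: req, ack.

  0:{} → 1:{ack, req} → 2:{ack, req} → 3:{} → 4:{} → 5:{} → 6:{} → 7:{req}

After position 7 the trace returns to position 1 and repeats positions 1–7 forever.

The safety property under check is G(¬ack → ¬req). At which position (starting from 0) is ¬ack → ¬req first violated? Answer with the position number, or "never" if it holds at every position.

7

Check ¬ack → ¬req at each position in order: 0 ✓, 1 ✓, 2 ✓, 3 ✓, 4 ✓, 5 ✓, 6 ✓.
At position 7 the labels are {req}, so ¬ack → ¬req is false there. This is the first violation.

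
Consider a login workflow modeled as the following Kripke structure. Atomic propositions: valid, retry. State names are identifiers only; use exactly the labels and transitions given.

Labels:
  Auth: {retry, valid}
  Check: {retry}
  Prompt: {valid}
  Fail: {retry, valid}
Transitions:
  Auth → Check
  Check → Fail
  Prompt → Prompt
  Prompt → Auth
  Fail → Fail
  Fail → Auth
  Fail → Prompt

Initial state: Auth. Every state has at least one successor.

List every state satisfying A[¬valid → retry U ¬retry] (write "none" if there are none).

{Prompt}

States satisfying ¬valid → retry: {Auth, Check, Prompt, Fail}.
States satisfying ¬retry: {Prompt}.
States satisfying A[¬valid → retry U ¬retry]: {Prompt}.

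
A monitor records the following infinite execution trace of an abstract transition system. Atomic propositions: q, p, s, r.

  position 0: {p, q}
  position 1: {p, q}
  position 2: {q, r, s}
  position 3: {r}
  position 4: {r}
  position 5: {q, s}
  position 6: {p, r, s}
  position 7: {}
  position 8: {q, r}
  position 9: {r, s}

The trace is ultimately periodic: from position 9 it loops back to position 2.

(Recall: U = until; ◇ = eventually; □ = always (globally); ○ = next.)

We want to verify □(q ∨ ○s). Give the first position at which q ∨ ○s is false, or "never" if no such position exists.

3

Check q ∨ ○s at each position in order: 0 ✓, 1 ✓, 2 ✓.
At position 3 the labels are {r} and the next position 4 has {r}, so q ∨ ○s is false there. This is the first violation.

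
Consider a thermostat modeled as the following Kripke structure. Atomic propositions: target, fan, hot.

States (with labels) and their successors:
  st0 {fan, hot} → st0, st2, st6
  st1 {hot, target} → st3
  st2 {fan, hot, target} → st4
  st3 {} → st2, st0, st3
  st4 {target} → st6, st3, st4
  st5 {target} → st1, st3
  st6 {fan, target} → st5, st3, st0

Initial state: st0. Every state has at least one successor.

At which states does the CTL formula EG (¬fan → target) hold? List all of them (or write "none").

States satisfying ¬fan → target: {st0, st1, st2, st4, st5, st6}.
States satisfying EG (¬fan → target): {st0, st2, st4, st6}.

{st0, st2, st4, st6}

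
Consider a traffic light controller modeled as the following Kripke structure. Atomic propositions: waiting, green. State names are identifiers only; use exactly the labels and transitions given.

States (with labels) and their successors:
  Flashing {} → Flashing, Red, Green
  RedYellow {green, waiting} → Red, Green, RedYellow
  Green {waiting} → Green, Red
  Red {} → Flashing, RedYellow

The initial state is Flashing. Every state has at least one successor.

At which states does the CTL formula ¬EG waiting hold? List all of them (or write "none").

States satisfying waiting: {RedYellow, Green}.
States satisfying EG waiting: {RedYellow, Green}.
States satisfying ¬EG waiting: {Flashing, Red}.

{Flashing, Red}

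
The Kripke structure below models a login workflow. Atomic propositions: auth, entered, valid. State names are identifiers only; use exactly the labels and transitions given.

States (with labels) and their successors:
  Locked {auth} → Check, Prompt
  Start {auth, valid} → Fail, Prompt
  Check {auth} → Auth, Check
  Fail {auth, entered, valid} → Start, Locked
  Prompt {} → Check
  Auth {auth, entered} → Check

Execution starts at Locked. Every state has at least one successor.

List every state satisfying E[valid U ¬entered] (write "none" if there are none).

{Locked, Start, Check, Fail, Prompt}

States satisfying valid: {Start, Fail}.
States satisfying ¬entered: {Locked, Start, Check, Prompt}.
States satisfying E[valid U ¬entered]: {Locked, Start, Check, Fail, Prompt}.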